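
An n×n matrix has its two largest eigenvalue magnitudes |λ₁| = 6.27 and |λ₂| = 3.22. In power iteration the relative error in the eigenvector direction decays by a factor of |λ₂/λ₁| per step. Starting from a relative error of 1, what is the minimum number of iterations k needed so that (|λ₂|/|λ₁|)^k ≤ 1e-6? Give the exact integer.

|λ₂/λ₁| = 3.22/6.27 = 0.51356
Need k ≥ ln(1e-6) / ln(0.51356) = -13.8155 / -0.6664 ≈ 20.732
Smallest integer k satisfying the bound: 21

21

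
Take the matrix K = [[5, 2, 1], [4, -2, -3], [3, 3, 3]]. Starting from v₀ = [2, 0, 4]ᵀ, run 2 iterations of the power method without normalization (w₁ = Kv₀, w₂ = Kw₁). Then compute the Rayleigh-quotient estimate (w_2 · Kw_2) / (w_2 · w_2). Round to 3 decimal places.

w1 = Kv₀ = (14, -4, 18)
w2 = Kw1 = (80, 10, 84)
Kw2 = (504, 48, 522)
w2·Kw2 = 80·504 + 10·48 + 84·522 = 84648; w2·w2 = 80·80 + 10·10 + 84·84 = 13556
λ ≈ 84648/13556 = 6.244

λ ≈ 6.244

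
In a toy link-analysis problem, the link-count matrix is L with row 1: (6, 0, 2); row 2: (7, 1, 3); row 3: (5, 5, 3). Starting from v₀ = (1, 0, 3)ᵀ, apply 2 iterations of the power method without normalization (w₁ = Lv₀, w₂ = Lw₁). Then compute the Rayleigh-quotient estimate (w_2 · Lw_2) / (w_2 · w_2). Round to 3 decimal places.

λ ≈ 9.687

w1 = Lv₀ = (12, 16, 14)
w2 = Lw1 = (100, 142, 182)
Lw2 = (964, 1388, 1756)
w2·Lw2 = 100·964 + 142·1388 + 182·1756 = 613088; w2·w2 = 100·100 + 142·142 + 182·182 = 63288
λ ≈ 613088/63288 = 9.687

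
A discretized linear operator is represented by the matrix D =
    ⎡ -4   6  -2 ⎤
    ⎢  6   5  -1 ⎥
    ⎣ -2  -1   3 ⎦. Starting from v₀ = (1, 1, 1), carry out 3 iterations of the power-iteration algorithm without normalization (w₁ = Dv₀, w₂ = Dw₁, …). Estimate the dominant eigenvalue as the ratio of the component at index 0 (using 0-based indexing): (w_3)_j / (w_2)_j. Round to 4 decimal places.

w1 = Dv₀ = ((-4)·1 + 6·1 + (-2)·1; 6·1 + 5·1 + (-1)·1; (-2)·1 + (-1)·1 + 3·1) = (0, 10, 0)
w2 = Dw1 = ((-4)·0 + 6·10 + (-2)·0; 6·0 + 5·10 + (-1)·0; (-2)·0 + (-1)·10 + 3·0) = (60, 50, -10)
w3 = Dw2 = (80, 620, -200)
Ratio at component: 80 / 60 = 1.3333

λ ≈ 1.3333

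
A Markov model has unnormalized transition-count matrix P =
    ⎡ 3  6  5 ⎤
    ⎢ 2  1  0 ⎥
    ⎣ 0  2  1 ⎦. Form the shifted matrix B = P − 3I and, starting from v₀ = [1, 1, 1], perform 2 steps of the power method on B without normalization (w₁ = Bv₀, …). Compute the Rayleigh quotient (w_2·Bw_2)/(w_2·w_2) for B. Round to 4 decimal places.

B = P − 3I has rows (0, 6, 5); (2, -2, 0); (0, 2, -2)
w1 = Bv₀ = (0·1 + 6·1 + 5·1; 2·1 + (-2)·1 + 0·1; 0·1 + 2·1 + (-2)·1) = (11, 0, 0)
w2 = Bw1 = (0·11 + 6·0 + 5·0; 2·11 + (-2)·0 + 0·0; 0·11 + 2·0 + (-2)·0) = (0, 22, 0)
Bw2 = (132, -44, 44)
w2·Bw2 = -968; w2·w2 = 484; μ ≈ -968/484 = -2.0000

-2.0000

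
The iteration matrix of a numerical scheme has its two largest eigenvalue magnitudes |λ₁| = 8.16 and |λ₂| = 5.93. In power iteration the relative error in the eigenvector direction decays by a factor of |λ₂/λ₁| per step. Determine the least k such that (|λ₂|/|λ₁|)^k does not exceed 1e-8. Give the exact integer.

58

|λ₂/λ₁| = 5.93/8.16 = 0.72672
Need k ≥ ln(1e-8) / ln(0.72672) = -18.4207 / -0.3192 ≈ 57.705
Smallest integer k satisfying the bound: 58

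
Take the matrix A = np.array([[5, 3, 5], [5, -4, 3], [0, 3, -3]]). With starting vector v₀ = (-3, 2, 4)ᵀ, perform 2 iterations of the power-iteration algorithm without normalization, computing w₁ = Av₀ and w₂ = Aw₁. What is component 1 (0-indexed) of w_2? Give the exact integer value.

81

w1 = Av₀ = (5·(-3) + 3·2 + 5·4; 5·(-3) + (-4)·2 + 3·4; 0·(-3) + 3·2 + (-3)·4) = (11, -11, -6)
w2 = Aw1 = (5·11 + 3·(-11) + 5·(-6); 5·11 + (-4)·(-11) + 3·(-6); 0·11 + 3·(-11) + (-3)·(-6)) = (-8, 81, -15)
The requested component of w2 is 81.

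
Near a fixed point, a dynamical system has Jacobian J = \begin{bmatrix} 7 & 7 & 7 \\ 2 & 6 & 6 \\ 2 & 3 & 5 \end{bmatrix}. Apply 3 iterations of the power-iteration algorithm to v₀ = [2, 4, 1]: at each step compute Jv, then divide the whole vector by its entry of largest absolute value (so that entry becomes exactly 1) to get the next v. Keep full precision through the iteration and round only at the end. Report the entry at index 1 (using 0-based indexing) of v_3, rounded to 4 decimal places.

0.5724

Jv0 = (49.00000, 34.00000, 21.00000); divide by 49.00000 → v1 = (1.00000, 0.69388, 0.42857)
Jv1 = (14.85714, 8.73469, 6.22449); divide by 14.85714 → v2 = (1.00000, 0.58791, 0.41896)
Jv2 = (14.04808, 8.04121, 5.85852); divide by 14.04808 → v3 = (1.00000, 0.57241, 0.41703)
Requested entry of v3: 5854/10227 = 0.5724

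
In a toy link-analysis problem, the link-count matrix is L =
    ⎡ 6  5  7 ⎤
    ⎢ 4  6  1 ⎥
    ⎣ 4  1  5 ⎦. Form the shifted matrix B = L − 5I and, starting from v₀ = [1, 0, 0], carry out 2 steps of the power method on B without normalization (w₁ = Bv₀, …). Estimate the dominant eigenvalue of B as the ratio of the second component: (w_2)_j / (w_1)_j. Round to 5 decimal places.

3.00000

B = L − 5I has rows (1, 5, 7); (4, 1, 1); (4, 1, 0)
w1 = Bv₀ = (1·1 + 5·0 + 7·0; 4·1 + 1·0 + 1·0; 4·1 + 1·0 + 0·0) = (1, 4, 4)
w2 = Bw1 = (1·1 + 5·4 + 7·4; 4·1 + 1·4 + 1·4; 4·1 + 1·4 + 0·4) = (49, 12, 8)
Ratio: 12/4 = 3.00000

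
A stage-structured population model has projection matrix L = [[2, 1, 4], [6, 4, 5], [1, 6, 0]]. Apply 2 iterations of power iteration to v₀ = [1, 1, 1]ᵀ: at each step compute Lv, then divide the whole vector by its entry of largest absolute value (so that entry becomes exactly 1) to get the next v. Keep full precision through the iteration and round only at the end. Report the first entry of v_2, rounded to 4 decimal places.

Lv0 = (7.00000, 15.00000, 7.00000); divide by 15.00000 → v1 = (0.46667, 1.00000, 0.46667)
Lv1 = (3.80000, 9.13333, 6.46667); divide by 9.13333 → v2 = (0.41606, 1.00000, 0.70803)
Requested entry of v2: 57/137 = 0.4161

0.4161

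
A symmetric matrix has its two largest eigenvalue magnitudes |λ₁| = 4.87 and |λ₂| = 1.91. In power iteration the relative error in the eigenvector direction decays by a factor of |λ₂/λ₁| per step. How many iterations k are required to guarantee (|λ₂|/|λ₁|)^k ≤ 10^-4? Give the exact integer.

|λ₂/λ₁| = 1.91/4.87 = 0.39220
Need k ≥ ln(10^-4) / ln(0.39220) = -9.2103 / -0.9360 ≈ 9.840
Smallest integer k satisfying the bound: 10

10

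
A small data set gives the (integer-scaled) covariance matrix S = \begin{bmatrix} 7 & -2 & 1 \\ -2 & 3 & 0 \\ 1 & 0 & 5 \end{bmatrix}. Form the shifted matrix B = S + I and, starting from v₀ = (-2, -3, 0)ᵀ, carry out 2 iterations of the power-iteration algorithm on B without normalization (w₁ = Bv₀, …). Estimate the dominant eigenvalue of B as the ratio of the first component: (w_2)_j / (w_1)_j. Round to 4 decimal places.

6.6000

B = S + I has rows (8, -2, 1); (-2, 4, 0); (1, 0, 6)
w1 = Bv₀ = (8·(-2) + (-2)·(-3) + 1·0; (-2)·(-2) + 4·(-3) + 0·0; 1·(-2) + 0·(-3) + 6·0) = (-10, -8, -2)
w2 = Bw1 = (8·(-10) + (-2)·(-8) + 1·(-2); (-2)·(-10) + 4·(-8) + 0·(-2); 1·(-10) + 0·(-8) + 6·(-2)) = (-66, -12, -22)
Ratio: -66/-10 = 6.6000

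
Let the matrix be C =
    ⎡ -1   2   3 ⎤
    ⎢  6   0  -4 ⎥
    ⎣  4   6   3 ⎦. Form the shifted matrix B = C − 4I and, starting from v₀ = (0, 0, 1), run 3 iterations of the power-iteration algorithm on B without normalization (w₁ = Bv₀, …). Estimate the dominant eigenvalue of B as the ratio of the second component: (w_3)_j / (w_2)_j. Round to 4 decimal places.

-6.9474

B = C − 4I has rows (-5, 2, 3); (6, -4, -4); (4, 6, -1)
w1 = Bv₀ = (3, -4, -1)
w2 = Bw1 = (-26, 38, -11)
w3 = Bw2 = (173, -264, 135)
Ratio: -264/38 = -6.9474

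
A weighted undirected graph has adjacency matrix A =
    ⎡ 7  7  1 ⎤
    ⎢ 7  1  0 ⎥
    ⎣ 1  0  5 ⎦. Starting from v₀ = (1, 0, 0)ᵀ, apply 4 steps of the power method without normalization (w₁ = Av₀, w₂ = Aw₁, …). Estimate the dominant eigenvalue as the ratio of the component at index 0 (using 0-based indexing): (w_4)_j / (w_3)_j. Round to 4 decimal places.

w1 = Av₀ = (7·1 + 7·0 + 1·0; 7·1 + 1·0 + 0·0; 1·1 + 0·0 + 5·0) = (7, 7, 1)
w2 = Aw1 = (7·7 + 7·7 + 1·1; 7·7 + 1·7 + 0·1; 1·7 + 0·7 + 5·1) = (99, 56, 12)
w3 = Aw2 = (1097, 749, 159)
w4 = Aw3 = (13081, 8428, 1892)
Ratio at component: 13081 / 1097 = 11.9243

11.9243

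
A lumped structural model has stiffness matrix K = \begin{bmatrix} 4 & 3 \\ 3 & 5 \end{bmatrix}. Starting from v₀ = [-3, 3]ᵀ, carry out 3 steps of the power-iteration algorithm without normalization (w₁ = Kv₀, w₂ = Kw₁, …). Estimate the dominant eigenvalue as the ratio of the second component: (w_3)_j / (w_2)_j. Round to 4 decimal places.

5.8571

w1 = Kv₀ = (4·(-3) + 3·3; 3·(-3) + 5·3) = (-3, 6)
w2 = Kw1 = (4·(-3) + 3·6; 3·(-3) + 5·6) = (6, 21)
w3 = Kw2 = (87, 123)
Ratio at component: 123 / 21 = 5.8571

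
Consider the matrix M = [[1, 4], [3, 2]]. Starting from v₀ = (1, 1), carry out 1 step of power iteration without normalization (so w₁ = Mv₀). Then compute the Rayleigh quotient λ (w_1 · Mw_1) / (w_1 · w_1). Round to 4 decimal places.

w1 = Mv₀ = (1·1 + 4·1; 3·1 + 2·1) = (5, 5)
Mw1 = (25, 25)
w1·Mw1 = 5·25 + 5·25 = 250; w1·w1 = 5·5 + 5·5 = 50
λ ≈ 250/50 = 5.0000

5.0000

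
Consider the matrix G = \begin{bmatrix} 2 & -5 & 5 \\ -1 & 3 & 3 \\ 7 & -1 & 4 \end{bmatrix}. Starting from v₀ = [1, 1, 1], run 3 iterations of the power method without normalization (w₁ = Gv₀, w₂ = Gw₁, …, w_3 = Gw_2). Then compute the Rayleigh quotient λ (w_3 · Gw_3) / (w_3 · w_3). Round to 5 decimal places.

5.76423

w1 = Gv₀ = (2·1 + (-5)·1 + 5·1; (-1)·1 + 3·1 + 3·1; 7·1 + (-1)·1 + 4·1) = (2, 5, 10)
w2 = Gw1 = (2·2 + (-5)·5 + 5·10; (-1)·2 + 3·5 + 3·10; 7·2 + (-1)·5 + 4·10) = (29, 43, 49)
w3 = Gw2 = (88, 247, 356)
Gw3 = (721, 1721, 1793)
w3·Gw3 = 88·721 + 247·1721 + 356·1793 = 1126843; w3·w3 = 88·88 + 247·247 + 356·356 = 195489
λ ≈ 1126843/195489 = 5.76423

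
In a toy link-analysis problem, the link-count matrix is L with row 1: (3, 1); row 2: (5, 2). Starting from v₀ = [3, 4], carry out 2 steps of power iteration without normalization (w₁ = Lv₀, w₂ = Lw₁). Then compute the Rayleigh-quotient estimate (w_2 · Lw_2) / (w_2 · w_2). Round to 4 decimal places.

w1 = Lv₀ = (13, 23)
w2 = Lw1 = (62, 111)
Lw2 = (297, 532)
w2·Lw2 = 62·297 + 111·532 = 77466; w2·w2 = 62·62 + 111·111 = 16165
λ ≈ 77466/16165 = 4.7922

4.7922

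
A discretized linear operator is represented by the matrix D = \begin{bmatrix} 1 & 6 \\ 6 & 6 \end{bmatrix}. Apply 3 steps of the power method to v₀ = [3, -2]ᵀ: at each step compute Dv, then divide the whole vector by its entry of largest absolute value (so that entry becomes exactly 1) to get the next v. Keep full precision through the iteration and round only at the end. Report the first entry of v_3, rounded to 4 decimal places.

Dv0 = (-9.00000, 6.00000); divide by -9.00000 → v1 = (1.00000, -0.66667)
Dv1 = (-3.00000, 2.00000); divide by -3.00000 → v2 = (1.00000, -0.66667)
Dv2 = (-3.00000, 2.00000); divide by -3.00000 → v3 = (1.00000, -0.66667)
Requested entry of v3: -81/-81 = 1.0000

1.0000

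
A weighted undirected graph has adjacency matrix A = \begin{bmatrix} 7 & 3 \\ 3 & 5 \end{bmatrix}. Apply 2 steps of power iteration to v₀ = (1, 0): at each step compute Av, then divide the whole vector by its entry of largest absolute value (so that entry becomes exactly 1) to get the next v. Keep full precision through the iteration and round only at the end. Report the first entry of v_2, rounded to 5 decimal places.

Av0 = (7.000000, 3.000000); divide by 7.000000 → v1 = (1.000000, 0.428571)
Av1 = (8.285714, 5.142857); divide by 8.285714 → v2 = (1.000000, 0.620690)
Requested entry of v2: 58/58 = 1.00000

1.00000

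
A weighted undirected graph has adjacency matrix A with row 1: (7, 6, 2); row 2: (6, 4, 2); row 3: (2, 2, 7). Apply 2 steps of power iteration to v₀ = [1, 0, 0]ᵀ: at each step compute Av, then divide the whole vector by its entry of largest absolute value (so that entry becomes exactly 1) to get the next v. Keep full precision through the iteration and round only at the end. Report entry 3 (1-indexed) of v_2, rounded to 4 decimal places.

Av0 = (7.00000, 6.00000, 2.00000); divide by 7.00000 → v1 = (1.00000, 0.85714, 0.28571)
Av1 = (12.71429, 10.00000, 5.71429); divide by 12.71429 → v2 = (1.00000, 0.78652, 0.44944)
Requested entry of v2: 40/89 = 0.4494

0.4494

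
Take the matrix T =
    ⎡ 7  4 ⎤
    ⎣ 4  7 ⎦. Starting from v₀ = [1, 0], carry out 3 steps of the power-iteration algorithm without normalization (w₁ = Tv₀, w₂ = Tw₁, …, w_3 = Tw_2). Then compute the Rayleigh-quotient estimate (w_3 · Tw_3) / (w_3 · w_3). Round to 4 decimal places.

w1 = Tv₀ = (7·1 + 4·0; 4·1 + 7·0) = (7, 4)
w2 = Tw1 = (7·7 + 4·4; 4·7 + 7·4) = (65, 56)
w3 = Tw2 = (679, 652)
Tw3 = (7361, 7280)
w3·Tw3 = 679·7361 + 652·7280 = 9744679; w3·w3 = 679·679 + 652·652 = 886145
λ ≈ 9744679/886145 = 10.9967

10.9967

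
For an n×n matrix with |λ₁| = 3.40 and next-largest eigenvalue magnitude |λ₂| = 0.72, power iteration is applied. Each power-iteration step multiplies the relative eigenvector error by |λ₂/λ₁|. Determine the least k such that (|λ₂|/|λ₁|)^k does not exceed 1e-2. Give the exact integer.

|λ₂/λ₁| = 0.72/3.40 = 0.21176
Need k ≥ ln(1e-2) / ln(0.21176) = -4.6052 / -1.5523 ≈ 2.967
Smallest integer k satisfying the bound: 3

3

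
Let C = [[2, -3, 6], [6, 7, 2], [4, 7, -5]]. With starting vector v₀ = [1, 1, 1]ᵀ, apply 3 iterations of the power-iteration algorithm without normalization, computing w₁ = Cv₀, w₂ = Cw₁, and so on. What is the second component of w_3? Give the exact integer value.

1225

w1 = Cv₀ = (5, 15, 6)
w2 = Cw1 = (1, 147, 95)
w3 = Cw2 = (131, 1225, 558)
The requested component of w3 is 1225.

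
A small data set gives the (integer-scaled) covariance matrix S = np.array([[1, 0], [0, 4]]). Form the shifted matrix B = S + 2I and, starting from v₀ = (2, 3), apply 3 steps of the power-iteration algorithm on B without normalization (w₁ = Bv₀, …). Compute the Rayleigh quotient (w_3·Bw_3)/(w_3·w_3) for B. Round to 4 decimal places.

μ ≈ 5.9793

B = S + 2I has rows (3, 0); (0, 6)
w1 = Bv₀ = (3·2 + 0·3; 0·2 + 6·3) = (6, 18)
w2 = Bw1 = (3·6 + 0·18; 0·6 + 6·18) = (18, 108)
w3 = Bw2 = (54, 648)
Bw3 = (162, 3888)
w3·Bw3 = 2528172; w3·w3 = 422820; μ ≈ 2528172/422820 = 5.9793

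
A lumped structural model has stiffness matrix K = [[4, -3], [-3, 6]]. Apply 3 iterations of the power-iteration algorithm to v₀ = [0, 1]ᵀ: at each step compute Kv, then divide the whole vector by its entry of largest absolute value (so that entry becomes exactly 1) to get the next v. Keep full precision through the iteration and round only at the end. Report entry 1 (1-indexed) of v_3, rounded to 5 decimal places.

Kv0 = (-3.000000, 6.000000); divide by 6.000000 → v1 = (-0.500000, 1.000000)
Kv1 = (-5.000000, 7.500000); divide by 7.500000 → v2 = (-0.666667, 1.000000)
Kv2 = (-5.666667, 8.000000); divide by 8.000000 → v3 = (-0.708333, 1.000000)
Requested entry of v3: -255/360 = -0.70833

-0.70833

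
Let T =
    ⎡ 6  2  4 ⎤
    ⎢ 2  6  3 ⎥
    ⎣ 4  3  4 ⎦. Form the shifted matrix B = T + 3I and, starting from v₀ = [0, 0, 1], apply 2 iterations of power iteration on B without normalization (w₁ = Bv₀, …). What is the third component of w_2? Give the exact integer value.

74

B = T + 3I has rows (9, 2, 4); (2, 9, 3); (4, 3, 7)
w1 = Bv₀ = (9·0 + 2·0 + 4·1; 2·0 + 9·0 + 3·1; 4·0 + 3·0 + 7·1) = (4, 3, 7)
w2 = Bw1 = (9·4 + 2·3 + 4·7; 2·4 + 9·3 + 3·7; 4·4 + 3·3 + 7·7) = (70, 56, 74)
Requested component of w2: 74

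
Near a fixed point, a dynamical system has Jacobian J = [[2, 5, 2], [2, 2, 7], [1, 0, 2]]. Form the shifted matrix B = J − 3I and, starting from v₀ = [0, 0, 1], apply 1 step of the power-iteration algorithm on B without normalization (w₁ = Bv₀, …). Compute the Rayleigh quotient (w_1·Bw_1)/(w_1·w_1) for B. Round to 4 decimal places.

B = J − 3I has rows (-1, 5, 2); (2, -1, 7); (1, 0, -1)
w1 = Bv₀ = ((-1)·0 + 5·0 + 2·1; 2·0 + (-1)·0 + 7·1; 1·0 + 0·0 + (-1)·1) = (2, 7, -1)
Bw1 = (31, -10, 3)
w1·Bw1 = -11; w1·w1 = 54; μ ≈ -11/54 = -0.2037

-0.2037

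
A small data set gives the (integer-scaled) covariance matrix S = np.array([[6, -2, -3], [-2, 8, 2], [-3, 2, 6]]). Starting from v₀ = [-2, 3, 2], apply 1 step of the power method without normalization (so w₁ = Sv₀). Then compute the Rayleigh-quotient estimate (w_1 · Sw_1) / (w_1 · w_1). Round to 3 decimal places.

w1 = Sv₀ = (6·(-2) + (-2)·3 + (-3)·2; (-2)·(-2) + 8·3 + 2·2; (-3)·(-2) + 2·3 + 6·2) = (-24, 32, 24)
Sw1 = (-280, 352, 280)
w1·Sw1 = (-24)·(-280) + 32·352 + 24·280 = 24704; w1·w1 = (-24)·(-24) + 32·32 + 24·24 = 2176
λ ≈ 24704/2176 = 11.353

λ ≈ 11.353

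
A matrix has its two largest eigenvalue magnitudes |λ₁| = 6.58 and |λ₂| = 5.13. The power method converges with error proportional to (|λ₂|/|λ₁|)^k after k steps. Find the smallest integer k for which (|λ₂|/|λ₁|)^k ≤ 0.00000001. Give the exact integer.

74

|λ₂/λ₁| = 5.13/6.58 = 0.77964
Need k ≥ ln(0.00000001) / ln(0.77964) = -18.4207 / -0.2489 ≈ 74.000
Smallest integer k satisfying the bound: 74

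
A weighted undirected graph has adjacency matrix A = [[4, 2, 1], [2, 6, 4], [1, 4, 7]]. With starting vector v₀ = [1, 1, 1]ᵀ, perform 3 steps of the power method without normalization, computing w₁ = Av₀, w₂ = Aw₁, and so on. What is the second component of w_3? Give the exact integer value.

1488

w1 = Av₀ = (7, 12, 12)
w2 = Aw1 = (64, 134, 139)
w3 = Aw2 = (663, 1488, 1573)
The requested component of w3 is 1488.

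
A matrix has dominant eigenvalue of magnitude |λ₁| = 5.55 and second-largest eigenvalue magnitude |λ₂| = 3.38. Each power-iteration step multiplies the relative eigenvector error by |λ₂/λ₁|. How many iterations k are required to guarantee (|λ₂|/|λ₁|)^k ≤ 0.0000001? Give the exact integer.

|λ₂/λ₁| = 3.38/5.55 = 0.60901
Need k ≥ ln(0.0000001) / ln(0.60901) = -16.1181 / -0.4959 ≈ 32.501
Smallest integer k satisfying the bound: 33

33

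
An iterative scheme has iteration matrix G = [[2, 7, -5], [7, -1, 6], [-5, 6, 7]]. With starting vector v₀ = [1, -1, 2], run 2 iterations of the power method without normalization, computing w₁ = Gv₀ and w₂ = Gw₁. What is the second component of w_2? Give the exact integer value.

-107

w1 = Gv₀ = (2·1 + 7·(-1) + (-5)·2; 7·1 + (-1)·(-1) + 6·2; (-5)·1 + 6·(-1) + 7·2) = (-15, 20, 3)
w2 = Gw1 = (2·(-15) + 7·20 + (-5)·3; 7·(-15) + (-1)·20 + 6·3; (-5)·(-15) + 6·20 + 7·3) = (95, -107, 216)
The requested component of w2 is -107.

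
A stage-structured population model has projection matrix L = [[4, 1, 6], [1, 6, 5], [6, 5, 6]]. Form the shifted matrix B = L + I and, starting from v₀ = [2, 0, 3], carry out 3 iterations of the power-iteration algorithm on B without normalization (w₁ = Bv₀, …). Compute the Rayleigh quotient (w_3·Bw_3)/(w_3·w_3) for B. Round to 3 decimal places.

μ ≈ 14.777

B = L + I has rows (5, 1, 6); (1, 7, 5); (6, 5, 7)
w1 = Bv₀ = (28, 17, 33)
w2 = Bw1 = (355, 312, 484)
w3 = Bw2 = (4991, 4959, 7078)
Bw3 = (72382, 75094, 104287)
w3·Bw3 = 1471793094; w3·w3 = 99599846; μ ≈ 1471793094/99599846 = 14.777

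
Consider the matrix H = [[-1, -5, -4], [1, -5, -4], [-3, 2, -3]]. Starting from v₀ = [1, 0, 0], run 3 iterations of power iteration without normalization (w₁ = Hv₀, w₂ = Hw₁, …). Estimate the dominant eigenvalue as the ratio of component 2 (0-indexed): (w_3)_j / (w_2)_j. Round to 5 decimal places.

w1 = Hv₀ = (-1, 1, -3)
w2 = Hw1 = (8, 6, 14)
w3 = Hw2 = (-94, -78, -54)
Ratio at component: -54 / 14 = -3.85714

λ ≈ -3.85714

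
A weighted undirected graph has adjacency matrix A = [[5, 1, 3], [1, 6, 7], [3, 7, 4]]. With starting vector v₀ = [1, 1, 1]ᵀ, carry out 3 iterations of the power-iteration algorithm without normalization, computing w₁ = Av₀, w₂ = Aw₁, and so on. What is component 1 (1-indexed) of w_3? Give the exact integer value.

1239

w1 = Av₀ = (9, 14, 14)
w2 = Aw1 = (101, 191, 181)
w3 = Aw2 = (1239, 2514, 2364)
The requested component of w3 is 1239.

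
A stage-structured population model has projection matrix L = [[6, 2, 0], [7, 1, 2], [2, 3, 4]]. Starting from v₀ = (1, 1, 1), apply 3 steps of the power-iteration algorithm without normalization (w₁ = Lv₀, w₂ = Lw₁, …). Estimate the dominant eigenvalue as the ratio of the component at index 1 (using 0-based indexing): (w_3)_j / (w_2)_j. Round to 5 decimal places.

w1 = Lv₀ = (6·1 + 2·1 + 0·1; 7·1 + 1·1 + 2·1; 2·1 + 3·1 + 4·1) = (8, 10, 9)
w2 = Lw1 = (6·8 + 2·10 + 0·9; 7·8 + 1·10 + 2·9; 2·8 + 3·10 + 4·9) = (68, 84, 82)
w3 = Lw2 = (576, 724, 716)
Ratio at component: 724 / 84 = 8.61905

λ ≈ 8.61905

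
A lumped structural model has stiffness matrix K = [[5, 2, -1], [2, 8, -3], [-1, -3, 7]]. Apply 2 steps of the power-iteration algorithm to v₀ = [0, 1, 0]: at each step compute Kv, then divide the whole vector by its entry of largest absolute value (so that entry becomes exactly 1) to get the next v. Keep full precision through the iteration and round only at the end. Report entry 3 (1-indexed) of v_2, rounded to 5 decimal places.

-0.61039

Kv0 = (2.000000, 8.000000, -3.000000); divide by 8.000000 → v1 = (0.250000, 1.000000, -0.375000)
Kv1 = (3.625000, 9.625000, -5.875000); divide by 9.625000 → v2 = (0.376623, 1.000000, -0.610390)
Requested entry of v2: -47/77 = -0.61039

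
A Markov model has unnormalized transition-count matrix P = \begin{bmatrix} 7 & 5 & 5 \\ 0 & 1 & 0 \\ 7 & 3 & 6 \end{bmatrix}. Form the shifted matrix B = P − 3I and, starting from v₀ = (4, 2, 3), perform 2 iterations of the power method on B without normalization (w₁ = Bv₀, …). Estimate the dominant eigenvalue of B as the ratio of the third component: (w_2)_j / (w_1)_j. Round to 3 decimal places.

9.395

B = P − 3I has rows (4, 5, 5); (0, -2, 0); (7, 3, 3)
w1 = Bv₀ = (41, -4, 43)
w2 = Bw1 = (359, 8, 404)
Ratio: 404/43 = 9.395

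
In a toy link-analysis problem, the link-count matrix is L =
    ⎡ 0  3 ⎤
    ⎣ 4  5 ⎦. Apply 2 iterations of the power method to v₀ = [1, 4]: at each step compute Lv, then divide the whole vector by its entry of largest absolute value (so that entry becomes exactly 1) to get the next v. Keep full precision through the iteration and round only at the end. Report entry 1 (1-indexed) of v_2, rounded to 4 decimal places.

Lv0 = (12.00000, 24.00000); divide by 24.00000 → v1 = (0.50000, 1.00000)
Lv1 = (3.00000, 7.00000); divide by 7.00000 → v2 = (0.42857, 1.00000)
Requested entry of v2: 72/168 = 0.4286

0.4286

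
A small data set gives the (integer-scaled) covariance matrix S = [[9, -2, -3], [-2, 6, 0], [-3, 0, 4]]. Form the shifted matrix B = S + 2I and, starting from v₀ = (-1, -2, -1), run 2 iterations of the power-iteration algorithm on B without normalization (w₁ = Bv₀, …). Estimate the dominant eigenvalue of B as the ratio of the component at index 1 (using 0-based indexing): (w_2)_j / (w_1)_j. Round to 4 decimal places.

μ ≈ 7.4286

B = S + 2I has rows (11, -2, -3); (-2, 8, 0); (-3, 0, 6)
w1 = Bv₀ = (11·(-1) + (-2)·(-2) + (-3)·(-1); (-2)·(-1) + 8·(-2) + 0·(-1); (-3)·(-1) + 0·(-2) + 6·(-1)) = (-4, -14, -3)
w2 = Bw1 = (11·(-4) + (-2)·(-14) + (-3)·(-3); (-2)·(-4) + 8·(-14) + 0·(-3); (-3)·(-4) + 0·(-14) + 6·(-3)) = (-7, -104, -6)
Ratio: -104/-14 = 7.4286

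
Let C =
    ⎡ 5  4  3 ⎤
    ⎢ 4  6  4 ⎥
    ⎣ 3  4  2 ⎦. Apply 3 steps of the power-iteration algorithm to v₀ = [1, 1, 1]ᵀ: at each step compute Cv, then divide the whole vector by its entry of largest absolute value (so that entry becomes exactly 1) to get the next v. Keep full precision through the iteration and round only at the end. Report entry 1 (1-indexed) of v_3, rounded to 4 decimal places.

Cv0 = (12.00000, 14.00000, 9.00000); divide by 14.00000 → v1 = (0.85714, 1.00000, 0.64286)
Cv1 = (10.21429, 12.00000, 7.85714); divide by 12.00000 → v2 = (0.85119, 1.00000, 0.65476)
Cv2 = (10.22024, 12.02381, 7.86310); divide by 12.02381 → v3 = (0.85000, 1.00000, 0.65396)
Requested entry of v3: 1717/2020 = 0.8500

0.8500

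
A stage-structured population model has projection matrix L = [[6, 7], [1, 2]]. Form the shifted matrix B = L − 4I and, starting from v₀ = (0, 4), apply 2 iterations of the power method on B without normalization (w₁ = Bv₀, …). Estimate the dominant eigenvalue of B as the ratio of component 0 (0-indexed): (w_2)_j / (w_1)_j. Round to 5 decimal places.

B = L − 4I has rows (2, 7); (1, -2)
w1 = Bv₀ = (28, -8)
w2 = Bw1 = (0, 44)
Ratio: 0/28 = 0.00000

μ ≈ 0.00000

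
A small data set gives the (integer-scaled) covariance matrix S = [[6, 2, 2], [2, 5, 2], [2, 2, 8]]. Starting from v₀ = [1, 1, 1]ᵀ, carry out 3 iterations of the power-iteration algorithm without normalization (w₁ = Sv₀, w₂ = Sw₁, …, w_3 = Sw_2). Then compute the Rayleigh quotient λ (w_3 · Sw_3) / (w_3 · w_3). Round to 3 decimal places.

w1 = Sv₀ = (6·1 + 2·1 + 2·1; 2·1 + 5·1 + 2·1; 2·1 + 2·1 + 8·1) = (10, 9, 12)
w2 = Sw1 = (6·10 + 2·9 + 2·12; 2·10 + 5·9 + 2·12; 2·10 + 2·9 + 8·12) = (102, 89, 134)
w3 = Sw2 = (1058, 917, 1454)
Sw3 = (11090, 9609, 15582)
w3·Sw3 = 1058·11090 + 917·9609 + 1454·15582 = 43200901; w3·w3 = 1058·1058 + 917·917 + 1454·1454 = 4074369
λ ≈ 43200901/4074369 = 10.603

10.603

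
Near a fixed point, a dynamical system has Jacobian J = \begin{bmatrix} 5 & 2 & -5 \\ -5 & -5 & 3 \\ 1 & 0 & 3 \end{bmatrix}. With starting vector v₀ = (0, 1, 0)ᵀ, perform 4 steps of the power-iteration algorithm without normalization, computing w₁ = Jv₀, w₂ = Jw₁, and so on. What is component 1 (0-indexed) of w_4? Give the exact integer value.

w1 = Jv₀ = (2, -5, 0)
w2 = Jw1 = (0, 15, 2)
w3 = Jw2 = (20, -69, 6)
w4 = Jw3 = (-68, 263, 38)
The requested component of w4 is 263.

263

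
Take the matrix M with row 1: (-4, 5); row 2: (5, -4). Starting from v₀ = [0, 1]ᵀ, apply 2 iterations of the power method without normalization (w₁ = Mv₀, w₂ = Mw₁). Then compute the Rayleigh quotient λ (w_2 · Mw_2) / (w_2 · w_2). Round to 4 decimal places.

w1 = Mv₀ = ((-4)·0 + 5·1; 5·0 + (-4)·1) = (5, -4)
w2 = Mw1 = ((-4)·5 + 5·(-4); 5·5 + (-4)·(-4)) = (-40, 41)
Mw2 = (365, -364)
w2·Mw2 = (-40)·365 + 41·(-364) = -29524; w2·w2 = (-40)·(-40) + 41·41 = 3281
λ ≈ -29524/3281 = -8.9985

-8.9985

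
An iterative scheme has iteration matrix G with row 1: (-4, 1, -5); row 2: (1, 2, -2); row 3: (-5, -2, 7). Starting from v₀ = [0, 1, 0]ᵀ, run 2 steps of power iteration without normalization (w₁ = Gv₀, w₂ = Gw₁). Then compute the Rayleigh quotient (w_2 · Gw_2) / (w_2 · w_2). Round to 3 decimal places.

w1 = Gv₀ = ((-4)·0 + 1·1 + (-5)·0; 1·0 + 2·1 + (-2)·0; (-5)·0 + (-2)·1 + 7·0) = (1, 2, -2)
w2 = Gw1 = ((-4)·1 + 1·2 + (-5)·(-2); 1·1 + 2·2 + (-2)·(-2); (-5)·1 + (-2)·2 + 7·(-2)) = (8, 9, -23)
Gw2 = (92, 72, -219)
w2·Gw2 = 8·92 + 9·72 + (-23)·(-219) = 6421; w2·w2 = 8·8 + 9·9 + (-23)·(-23) = 674
λ ≈ 6421/674 = 9.527

9.527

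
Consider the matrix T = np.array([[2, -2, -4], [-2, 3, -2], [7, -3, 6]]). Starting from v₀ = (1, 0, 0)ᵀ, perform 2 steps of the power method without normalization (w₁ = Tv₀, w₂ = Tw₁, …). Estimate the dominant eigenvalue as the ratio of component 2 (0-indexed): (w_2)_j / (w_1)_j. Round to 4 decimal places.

w1 = Tv₀ = (2·1 + (-2)·0 + (-4)·0; (-2)·1 + 3·0 + (-2)·0; 7·1 + (-3)·0 + 6·0) = (2, -2, 7)
w2 = Tw1 = (2·2 + (-2)·(-2) + (-4)·7; (-2)·2 + 3·(-2) + (-2)·7; 7·2 + (-3)·(-2) + 6·7) = (-20, -24, 62)
Ratio at component: 62 / 7 = 8.8571

8.8571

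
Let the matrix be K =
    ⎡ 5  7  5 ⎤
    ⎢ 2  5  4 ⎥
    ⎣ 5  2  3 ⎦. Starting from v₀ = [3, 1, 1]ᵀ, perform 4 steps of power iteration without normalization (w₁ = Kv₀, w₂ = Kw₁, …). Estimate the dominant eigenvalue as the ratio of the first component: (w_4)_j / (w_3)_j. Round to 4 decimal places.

w1 = Kv₀ = (5·3 + 7·1 + 5·1; 2·3 + 5·1 + 4·1; 5·3 + 2·1 + 3·1) = (27, 15, 20)
w2 = Kw1 = (5·27 + 7·15 + 5·20; 2·27 + 5·15 + 4·20; 5·27 + 2·15 + 3·20) = (340, 209, 225)
w3 = Kw2 = (4288, 2625, 2793)
w4 = Kw3 = (53780, 32873, 35069)
Ratio at component: 53780 / 4288 = 12.5420

12.5420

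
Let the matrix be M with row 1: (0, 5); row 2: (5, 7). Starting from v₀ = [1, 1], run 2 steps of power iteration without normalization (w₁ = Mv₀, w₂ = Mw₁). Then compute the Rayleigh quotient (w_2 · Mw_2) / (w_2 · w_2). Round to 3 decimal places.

w1 = Mv₀ = (0·1 + 5·1; 5·1 + 7·1) = (5, 12)
w2 = Mw1 = (0·5 + 5·12; 5·5 + 7·12) = (60, 109)
Mw2 = (545, 1063)
w2·Mw2 = 60·545 + 109·1063 = 148567; w2·w2 = 60·60 + 109·109 = 15481
λ ≈ 148567/15481 = 9.597

λ ≈ 9.597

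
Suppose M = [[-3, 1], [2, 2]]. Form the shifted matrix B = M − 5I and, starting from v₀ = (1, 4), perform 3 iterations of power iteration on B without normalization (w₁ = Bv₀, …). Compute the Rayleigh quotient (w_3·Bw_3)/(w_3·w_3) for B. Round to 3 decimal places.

-7.480

B = M − 5I has rows (-8, 1); (2, -3)
w1 = Bv₀ = ((-8)·1 + 1·4; 2·1 + (-3)·4) = (-4, -10)
w2 = Bw1 = ((-8)·(-4) + 1·(-10); 2·(-4) + (-3)·(-10)) = (22, 22)
w3 = Bw2 = (-154, -22)
Bw3 = (1210, -242)
w3·Bw3 = -181016; w3·w3 = 24200; μ ≈ -181016/24200 = -7.480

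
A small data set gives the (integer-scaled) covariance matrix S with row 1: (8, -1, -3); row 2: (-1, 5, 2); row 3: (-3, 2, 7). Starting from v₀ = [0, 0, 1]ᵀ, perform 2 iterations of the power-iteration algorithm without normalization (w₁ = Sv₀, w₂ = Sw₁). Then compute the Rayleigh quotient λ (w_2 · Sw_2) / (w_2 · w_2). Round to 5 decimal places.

w1 = Sv₀ = (-3, 2, 7)
w2 = Sw1 = (-47, 27, 62)
Sw2 = (-589, 306, 629)
w2·Sw2 = (-47)·(-589) + 27·306 + 62·629 = 74943; w2·w2 = (-47)·(-47) + 27·27 + 62·62 = 6782
λ ≈ 74943/6782 = 11.05028

λ ≈ 11.05028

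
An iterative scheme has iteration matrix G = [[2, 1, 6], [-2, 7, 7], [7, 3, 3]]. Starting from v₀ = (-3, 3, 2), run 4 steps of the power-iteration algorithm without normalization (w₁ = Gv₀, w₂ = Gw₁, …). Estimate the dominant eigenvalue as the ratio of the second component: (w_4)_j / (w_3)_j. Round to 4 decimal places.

9.5230

w1 = Gv₀ = (9, 41, -6)
w2 = Gw1 = (23, 227, 168)
w3 = Gw2 = (1281, 2719, 1346)
w4 = Gw3 = (13357, 25893, 21162)
Ratio at component: 25893 / 2719 = 9.5230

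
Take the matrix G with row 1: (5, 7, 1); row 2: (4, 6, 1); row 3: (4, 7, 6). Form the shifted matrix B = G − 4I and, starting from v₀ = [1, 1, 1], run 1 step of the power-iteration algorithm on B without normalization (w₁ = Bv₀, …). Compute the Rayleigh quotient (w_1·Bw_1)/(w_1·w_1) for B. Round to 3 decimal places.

μ ≈ 8.438

B = G − 4I has rows (1, 7, 1); (4, 2, 1); (4, 7, 2)
w1 = Bv₀ = (1·1 + 7·1 + 1·1; 4·1 + 2·1 + 1·1; 4·1 + 7·1 + 2·1) = (9, 7, 13)
Bw1 = (71, 63, 111)
w1·Bw1 = 2523; w1·w1 = 299; μ ≈ 2523/299 = 8.438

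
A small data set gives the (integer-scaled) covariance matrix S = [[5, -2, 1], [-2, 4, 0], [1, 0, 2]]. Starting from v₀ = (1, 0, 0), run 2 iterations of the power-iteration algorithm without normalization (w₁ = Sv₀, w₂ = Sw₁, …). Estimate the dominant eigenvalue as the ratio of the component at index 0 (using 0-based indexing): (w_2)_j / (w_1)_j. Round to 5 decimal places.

w1 = Sv₀ = (5, -2, 1)
w2 = Sw1 = (30, -18, 7)
Ratio at component: 30 / 5 = 6.00000

6.00000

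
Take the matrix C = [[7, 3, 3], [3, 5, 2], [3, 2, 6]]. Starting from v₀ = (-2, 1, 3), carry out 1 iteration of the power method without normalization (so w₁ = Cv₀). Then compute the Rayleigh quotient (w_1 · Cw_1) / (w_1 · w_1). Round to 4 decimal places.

w1 = Cv₀ = (7·(-2) + 3·1 + 3·3; 3·(-2) + 5·1 + 2·3; 3·(-2) + 2·1 + 6·3) = (-2, 5, 14)
Cw1 = (43, 47, 88)
w1·Cw1 = (-2)·43 + 5·47 + 14·88 = 1381; w1·w1 = (-2)·(-2) + 5·5 + 14·14 = 225
λ ≈ 1381/225 = 6.1378

λ ≈ 6.1378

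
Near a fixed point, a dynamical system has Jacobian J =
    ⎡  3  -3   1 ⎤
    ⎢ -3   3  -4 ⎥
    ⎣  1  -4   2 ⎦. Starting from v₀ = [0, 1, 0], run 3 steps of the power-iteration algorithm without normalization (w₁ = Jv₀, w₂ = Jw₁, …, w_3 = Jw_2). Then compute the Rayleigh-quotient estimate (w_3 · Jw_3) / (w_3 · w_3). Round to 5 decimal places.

w1 = Jv₀ = (3·0 + (-3)·1 + 1·0; (-3)·0 + 3·1 + (-4)·0; 1·0 + (-4)·1 + 2·0) = (-3, 3, -4)
w2 = Jw1 = (3·(-3) + (-3)·3 + 1·(-4); (-3)·(-3) + 3·3 + (-4)·(-4); 1·(-3) + (-4)·3 + 2·(-4)) = (-22, 34, -23)
w3 = Jw2 = (-191, 260, -204)
Jw3 = (-1557, 2169, -1639)
w3·Jw3 = (-191)·(-1557) + 260·2169 + (-204)·(-1639) = 1195683; w3·w3 = (-191)·(-191) + 260·260 + (-204)·(-204) = 145697
λ ≈ 1195683/145697 = 8.20664

λ ≈ 8.20664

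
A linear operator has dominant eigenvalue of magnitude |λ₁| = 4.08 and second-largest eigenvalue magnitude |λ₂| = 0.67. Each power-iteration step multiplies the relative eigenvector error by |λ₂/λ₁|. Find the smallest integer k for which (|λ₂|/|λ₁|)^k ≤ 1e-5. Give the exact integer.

|λ₂/λ₁| = 0.67/4.08 = 0.16422
Need k ≥ ln(1e-5) / ln(0.16422) = -11.5129 / -1.8066 ≈ 6.373
Smallest integer k satisfying the bound: 7

7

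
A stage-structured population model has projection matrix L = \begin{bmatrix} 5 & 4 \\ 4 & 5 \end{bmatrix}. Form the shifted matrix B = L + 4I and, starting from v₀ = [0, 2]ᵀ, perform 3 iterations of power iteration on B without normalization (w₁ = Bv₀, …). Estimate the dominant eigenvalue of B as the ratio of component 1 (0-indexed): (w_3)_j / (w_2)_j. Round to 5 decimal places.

μ ≈ 11.96907

B = L + 4I has rows (9, 4); (4, 9)
w1 = Bv₀ = (9·0 + 4·2; 4·0 + 9·2) = (8, 18)
w2 = Bw1 = (9·8 + 4·18; 4·8 + 9·18) = (144, 194)
w3 = Bw2 = (2072, 2322)
Ratio: 2322/194 = 11.96907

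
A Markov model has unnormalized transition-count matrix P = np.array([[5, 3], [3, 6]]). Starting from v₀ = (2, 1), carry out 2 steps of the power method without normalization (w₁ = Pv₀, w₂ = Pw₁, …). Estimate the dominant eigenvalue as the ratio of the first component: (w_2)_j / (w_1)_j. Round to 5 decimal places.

w1 = Pv₀ = (5·2 + 3·1; 3·2 + 6·1) = (13, 12)
w2 = Pw1 = (5·13 + 3·12; 3·13 + 6·12) = (101, 111)
Ratio at component: 101 / 13 = 7.76923

λ ≈ 7.76923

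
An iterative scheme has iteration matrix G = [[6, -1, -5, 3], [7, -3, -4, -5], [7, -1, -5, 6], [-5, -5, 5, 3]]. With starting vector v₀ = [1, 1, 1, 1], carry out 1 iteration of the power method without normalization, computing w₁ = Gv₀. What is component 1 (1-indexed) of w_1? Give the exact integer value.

3

w1 = Gv₀ = (3, -5, 7, -2)
The requested component of w1 is 3.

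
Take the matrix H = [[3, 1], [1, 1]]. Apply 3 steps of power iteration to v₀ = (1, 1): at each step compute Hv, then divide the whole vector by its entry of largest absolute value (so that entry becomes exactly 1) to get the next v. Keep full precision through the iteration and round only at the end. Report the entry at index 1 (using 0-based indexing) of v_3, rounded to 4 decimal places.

Hv0 = (4.00000, 2.00000); divide by 4.00000 → v1 = (1.00000, 0.50000)
Hv1 = (3.50000, 1.50000); divide by 3.50000 → v2 = (1.00000, 0.42857)
Hv2 = (3.42857, 1.42857); divide by 3.42857 → v3 = (1.00000, 0.41667)
Requested entry of v3: 20/48 = 0.4167

0.4167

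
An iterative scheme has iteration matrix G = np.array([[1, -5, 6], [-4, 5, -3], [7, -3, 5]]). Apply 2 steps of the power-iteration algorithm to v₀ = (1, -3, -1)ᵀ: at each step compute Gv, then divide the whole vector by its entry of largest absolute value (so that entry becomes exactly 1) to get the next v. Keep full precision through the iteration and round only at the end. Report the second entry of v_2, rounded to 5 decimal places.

-0.88439

Gv0 = (10.000000, -16.000000, 11.000000); divide by -16.000000 → v1 = (-0.625000, 1.000000, -0.687500)
Gv1 = (-9.750000, 9.562500, -10.812500); divide by -10.812500 → v2 = (0.901734, -0.884393, 1.000000)
Requested entry of v2: -153/173 = -0.88439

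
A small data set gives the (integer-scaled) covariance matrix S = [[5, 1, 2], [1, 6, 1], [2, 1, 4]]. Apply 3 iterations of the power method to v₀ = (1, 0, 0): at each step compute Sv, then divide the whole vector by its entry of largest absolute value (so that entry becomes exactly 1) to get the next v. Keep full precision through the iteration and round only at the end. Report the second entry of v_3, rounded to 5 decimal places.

Sv0 = (5.000000, 1.000000, 2.000000); divide by 5.000000 → v1 = (1.000000, 0.200000, 0.400000)
Sv1 = (6.000000, 2.600000, 3.800000); divide by 6.000000 → v2 = (1.000000, 0.433333, 0.633333)
Sv2 = (6.700000, 4.233333, 4.966667); divide by 6.700000 → v3 = (1.000000, 0.631841, 0.741294)
Requested entry of v3: 127/201 = 0.63184

0.63184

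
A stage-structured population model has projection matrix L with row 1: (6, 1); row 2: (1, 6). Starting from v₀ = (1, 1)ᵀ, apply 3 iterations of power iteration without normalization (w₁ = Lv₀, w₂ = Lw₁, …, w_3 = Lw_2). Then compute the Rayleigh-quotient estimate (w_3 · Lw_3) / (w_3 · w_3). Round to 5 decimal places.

w1 = Lv₀ = (6·1 + 1·1; 1·1 + 6·1) = (7, 7)
w2 = Lw1 = (6·7 + 1·7; 1·7 + 6·7) = (49, 49)
w3 = Lw2 = (343, 343)
Lw3 = (2401, 2401)
w3·Lw3 = 343·2401 + 343·2401 = 1647086; w3·w3 = 343·343 + 343·343 = 235298
λ ≈ 1647086/235298 = 7.00000

7.00000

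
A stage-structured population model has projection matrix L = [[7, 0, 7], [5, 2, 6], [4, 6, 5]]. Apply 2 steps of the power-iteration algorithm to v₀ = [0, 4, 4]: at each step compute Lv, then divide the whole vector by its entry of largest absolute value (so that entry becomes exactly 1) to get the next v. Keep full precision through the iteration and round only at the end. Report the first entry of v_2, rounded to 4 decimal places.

0.9618

Lv0 = (28.00000, 32.00000, 44.00000); divide by 44.00000 → v1 = (0.63636, 0.72727, 1.00000)
Lv1 = (11.45455, 10.63636, 11.90909); divide by 11.90909 → v2 = (0.96183, 0.89313, 1.00000)
Requested entry of v2: 504/524 = 0.9618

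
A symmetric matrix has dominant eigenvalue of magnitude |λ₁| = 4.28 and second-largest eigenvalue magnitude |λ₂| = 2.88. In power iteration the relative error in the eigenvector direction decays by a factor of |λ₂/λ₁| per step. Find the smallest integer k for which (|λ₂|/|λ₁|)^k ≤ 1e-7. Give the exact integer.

41

|λ₂/λ₁| = 2.88/4.28 = 0.67290
Need k ≥ ln(1e-7) / ln(0.67290) = -16.1181 / -0.3962 ≈ 40.686
Smallest integer k satisfying the bound: 41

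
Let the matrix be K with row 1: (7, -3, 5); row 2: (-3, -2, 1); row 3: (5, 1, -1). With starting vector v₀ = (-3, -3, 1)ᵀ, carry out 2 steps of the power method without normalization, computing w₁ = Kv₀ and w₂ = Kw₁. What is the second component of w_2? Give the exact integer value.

-30

w1 = Kv₀ = (-7, 16, -19)
w2 = Kw1 = (-192, -30, 0)
The requested component of w2 is -30.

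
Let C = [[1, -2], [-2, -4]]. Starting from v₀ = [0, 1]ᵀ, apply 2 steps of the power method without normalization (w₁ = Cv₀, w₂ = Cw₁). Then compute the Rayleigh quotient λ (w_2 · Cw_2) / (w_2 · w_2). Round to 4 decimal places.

w1 = Cv₀ = (1·0 + (-2)·1; (-2)·0 + (-4)·1) = (-2, -4)
w2 = Cw1 = (1·(-2) + (-2)·(-4); (-2)·(-2) + (-4)·(-4)) = (6, 20)
Cw2 = (-34, -92)
w2·Cw2 = 6·(-34) + 20·(-92) = -2044; w2·w2 = 6·6 + 20·20 = 436
λ ≈ -2044/436 = -4.6881

λ ≈ -4.6881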